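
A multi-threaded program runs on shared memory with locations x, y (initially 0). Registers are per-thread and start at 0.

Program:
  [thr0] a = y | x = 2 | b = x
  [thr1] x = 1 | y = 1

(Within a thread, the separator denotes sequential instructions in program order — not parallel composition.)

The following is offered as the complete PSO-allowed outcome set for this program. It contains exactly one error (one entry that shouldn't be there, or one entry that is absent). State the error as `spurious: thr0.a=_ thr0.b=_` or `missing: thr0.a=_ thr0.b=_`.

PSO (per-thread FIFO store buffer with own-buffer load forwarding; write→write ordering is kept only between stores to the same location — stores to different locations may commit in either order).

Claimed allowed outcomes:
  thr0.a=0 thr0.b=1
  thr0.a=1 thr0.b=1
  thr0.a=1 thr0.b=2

outcome vector order: (thr0.a,thr0.b)
under PSO → <0 1>, <0 2>, <1 1>, <1 2>
PSO∖claimed = {<0 2>}

missing: thr0.a=0 thr0.b=2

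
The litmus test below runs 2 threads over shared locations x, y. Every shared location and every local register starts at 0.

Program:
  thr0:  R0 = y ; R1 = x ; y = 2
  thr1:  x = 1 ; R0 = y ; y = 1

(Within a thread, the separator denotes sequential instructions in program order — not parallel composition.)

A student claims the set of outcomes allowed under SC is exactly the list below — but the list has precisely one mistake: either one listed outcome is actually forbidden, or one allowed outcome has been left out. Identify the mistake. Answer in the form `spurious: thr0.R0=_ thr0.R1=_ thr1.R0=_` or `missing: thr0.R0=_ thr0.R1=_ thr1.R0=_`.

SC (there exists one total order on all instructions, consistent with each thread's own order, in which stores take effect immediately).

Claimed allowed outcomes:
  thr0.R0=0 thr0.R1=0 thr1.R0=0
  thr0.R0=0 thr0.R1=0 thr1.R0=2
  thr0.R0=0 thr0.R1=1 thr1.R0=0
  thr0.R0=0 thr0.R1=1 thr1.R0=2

outcome vector order: (thr0.R0,thr0.R1,thr1.R0)
under SC → (0,0,0) (0,0,2) (0,1,0) (0,1,2) (1,1,0)
SC∖claimed = {(1,1,0)}

missing: thr0.R0=1 thr0.R1=1 thr1.R0=0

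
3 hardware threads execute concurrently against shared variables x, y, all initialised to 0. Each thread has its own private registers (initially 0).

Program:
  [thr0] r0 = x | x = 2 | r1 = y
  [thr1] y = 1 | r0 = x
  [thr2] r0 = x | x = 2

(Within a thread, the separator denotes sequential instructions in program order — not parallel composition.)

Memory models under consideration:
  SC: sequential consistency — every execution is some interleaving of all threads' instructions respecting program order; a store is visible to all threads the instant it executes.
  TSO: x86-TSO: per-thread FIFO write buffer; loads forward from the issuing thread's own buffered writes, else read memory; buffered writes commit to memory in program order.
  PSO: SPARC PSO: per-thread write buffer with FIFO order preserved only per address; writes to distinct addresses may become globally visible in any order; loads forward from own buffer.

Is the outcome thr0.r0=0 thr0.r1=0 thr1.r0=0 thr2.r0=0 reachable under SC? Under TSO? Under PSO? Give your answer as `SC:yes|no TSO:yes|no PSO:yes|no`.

outcome vector order: (thr0.r0,thr0.r1,thr1.r0,thr2.r0)
[SC] allowed = {<0 0 2 0>, <0 0 2 2>, <0 1 0 0>, <0 1 0 2>, <0 1 2 0>, <0 1 2 2>, <2 0 2 0>, <2 1 0 0>, <2 1 2 0>}
[TSO] allowed = {<0 0 0 0>, <0 0 0 2>, <0 0 2 0>, <0 0 2 2>, <0 1 0 0>, <0 1 0 2>, <0 1 2 0>, <0 1 2 2>, <2 0 0 0>, <2 0 2 0>, <2 1 0 0>, <2 1 2 0>}
[PSO] allowed = {<0 0 0 0>, <0 0 0 2>, <0 0 2 0>, <0 0 2 2>, <0 1 0 0>, <0 1 0 2>, <0 1 2 0>, <0 1 2 2>, <2 0 0 0>, <2 0 2 0>, <2 1 0 0>, <2 1 2 0>}
target <0 0 0 0> ∈ {TSO,PSO}

SC:no TSO:yes PSO:yes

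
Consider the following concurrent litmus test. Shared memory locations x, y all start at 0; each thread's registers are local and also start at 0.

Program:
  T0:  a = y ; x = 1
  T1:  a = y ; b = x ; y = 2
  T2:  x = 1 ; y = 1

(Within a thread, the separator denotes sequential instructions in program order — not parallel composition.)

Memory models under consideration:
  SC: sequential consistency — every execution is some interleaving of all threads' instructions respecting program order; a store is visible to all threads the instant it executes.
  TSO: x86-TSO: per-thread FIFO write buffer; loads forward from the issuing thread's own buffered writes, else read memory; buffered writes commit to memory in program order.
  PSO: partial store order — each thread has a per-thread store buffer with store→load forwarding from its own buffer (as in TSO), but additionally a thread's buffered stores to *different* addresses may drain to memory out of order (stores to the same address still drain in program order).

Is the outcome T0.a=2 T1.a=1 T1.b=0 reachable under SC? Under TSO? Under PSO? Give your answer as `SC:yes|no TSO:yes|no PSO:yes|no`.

SC:no TSO:no PSO:yes

outcome vector order: (T0.a,T1.a,T1.b)
SC: 9 outcomes — {0/0/0 0/0/1 0/1/1 1/0/0 1/0/1 1/1/1 2/0/0 2/0/1 2/1/1}
TSO: 9 outcomes — {0/0/0 0/0/1 0/1/1 1/0/0 1/0/1 1/1/1 2/0/0 2/0/1 2/1/1}
PSO: 12 outcomes — {0/0/0 0/0/1 0/1/0 0/1/1 1/0/0 1/0/1 1/1/0 1/1/1 2/0/0 2/0/1 2/1/0 2/1/1}
target 2/1/0 ∈ {PSO}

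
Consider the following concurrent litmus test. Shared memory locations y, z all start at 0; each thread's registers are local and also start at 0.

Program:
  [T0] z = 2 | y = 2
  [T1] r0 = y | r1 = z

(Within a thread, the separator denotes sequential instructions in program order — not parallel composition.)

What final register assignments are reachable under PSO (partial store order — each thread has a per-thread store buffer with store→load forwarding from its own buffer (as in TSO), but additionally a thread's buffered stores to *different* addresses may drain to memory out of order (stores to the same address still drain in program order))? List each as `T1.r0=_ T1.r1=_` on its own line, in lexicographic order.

T1.r0=0 T1.r1=0
T1.r0=0 T1.r1=2
T1.r0=2 T1.r1=0
T1.r0=2 T1.r1=2

outcome vector order: (T1.r0,T1.r1)
|PSO outcomes| = 4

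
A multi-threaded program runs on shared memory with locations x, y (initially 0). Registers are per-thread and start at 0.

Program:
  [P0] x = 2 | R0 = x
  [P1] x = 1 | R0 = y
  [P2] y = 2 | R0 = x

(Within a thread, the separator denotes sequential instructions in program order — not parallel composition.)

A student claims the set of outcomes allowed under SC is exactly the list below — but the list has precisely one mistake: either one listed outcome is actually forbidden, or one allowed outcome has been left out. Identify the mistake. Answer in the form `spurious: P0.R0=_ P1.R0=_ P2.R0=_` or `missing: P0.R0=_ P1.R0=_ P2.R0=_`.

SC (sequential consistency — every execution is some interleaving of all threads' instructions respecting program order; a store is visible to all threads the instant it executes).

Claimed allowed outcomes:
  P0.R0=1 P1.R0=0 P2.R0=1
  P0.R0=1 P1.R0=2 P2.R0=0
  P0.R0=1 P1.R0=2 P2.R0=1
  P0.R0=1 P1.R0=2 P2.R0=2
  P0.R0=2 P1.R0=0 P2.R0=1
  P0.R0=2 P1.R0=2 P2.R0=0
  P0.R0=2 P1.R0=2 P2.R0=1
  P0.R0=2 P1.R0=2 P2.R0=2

outcome vector order: (P0.R0,P1.R0,P2.R0)
SC (9): (1,0,1), (1,2,0), (1,2,1), (1,2,2), (2,0,1), (2,0,2), (2,2,0), (2,2,1), (2,2,2)
SC∖claimed = {(2,0,2)}

missing: P0.R0=2 P1.R0=0 P2.R0=2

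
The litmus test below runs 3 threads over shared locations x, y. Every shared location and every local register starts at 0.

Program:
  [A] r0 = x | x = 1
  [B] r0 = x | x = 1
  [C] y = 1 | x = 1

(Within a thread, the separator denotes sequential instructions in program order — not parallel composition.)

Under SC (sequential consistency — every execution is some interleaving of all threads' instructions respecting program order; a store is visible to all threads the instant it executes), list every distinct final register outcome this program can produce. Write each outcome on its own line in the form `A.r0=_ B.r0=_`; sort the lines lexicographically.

outcome vector order: (A.r0,B.r0)
|SC outcomes| = 4

A.r0=0 B.r0=0
A.r0=0 B.r0=1
A.r0=1 B.r0=0
A.r0=1 B.r0=1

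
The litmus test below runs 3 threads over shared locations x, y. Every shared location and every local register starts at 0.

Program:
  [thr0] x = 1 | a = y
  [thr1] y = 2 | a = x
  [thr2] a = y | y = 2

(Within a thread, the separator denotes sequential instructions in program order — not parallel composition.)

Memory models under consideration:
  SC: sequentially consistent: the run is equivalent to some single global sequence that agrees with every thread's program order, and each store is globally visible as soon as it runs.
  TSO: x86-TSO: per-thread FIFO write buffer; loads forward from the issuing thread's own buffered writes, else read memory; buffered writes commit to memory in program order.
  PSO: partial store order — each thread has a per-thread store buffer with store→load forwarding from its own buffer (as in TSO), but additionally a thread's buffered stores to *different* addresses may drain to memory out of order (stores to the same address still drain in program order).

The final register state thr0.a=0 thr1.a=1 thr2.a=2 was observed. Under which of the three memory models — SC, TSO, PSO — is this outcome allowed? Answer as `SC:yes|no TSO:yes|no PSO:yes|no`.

SC:yes TSO:yes PSO:yes

outcome vector order: (thr0.a,thr1.a,thr2.a)
[SC] allowed = {0/1/0; 0/1/2; 2/0/0; 2/0/2; 2/1/0; 2/1/2}
[TSO] allowed = {0/0/0; 0/0/2; 0/1/0; 0/1/2; 2/0/0; 2/0/2; 2/1/0; 2/1/2}
[PSO] allowed = {0/0/0; 0/0/2; 0/1/0; 0/1/2; 2/0/0; 2/0/2; 2/1/0; 2/1/2}
target 0/1/2 ∈ {SC,TSO,PSO}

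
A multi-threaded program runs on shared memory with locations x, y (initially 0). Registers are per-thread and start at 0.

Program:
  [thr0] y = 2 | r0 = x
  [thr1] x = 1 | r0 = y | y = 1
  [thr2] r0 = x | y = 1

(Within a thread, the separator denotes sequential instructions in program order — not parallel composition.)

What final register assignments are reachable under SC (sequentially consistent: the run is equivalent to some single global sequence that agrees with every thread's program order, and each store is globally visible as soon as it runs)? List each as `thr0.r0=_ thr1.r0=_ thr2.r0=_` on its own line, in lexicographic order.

outcome vector order: (thr0.r0,thr1.r0,thr2.r0)
|SC outcomes| = 10

thr0.r0=0 thr1.r0=1 thr2.r0=0
thr0.r0=0 thr1.r0=1 thr2.r0=1
thr0.r0=0 thr1.r0=2 thr2.r0=0
thr0.r0=0 thr1.r0=2 thr2.r0=1
thr0.r0=1 thr1.r0=0 thr2.r0=0
thr0.r0=1 thr1.r0=0 thr2.r0=1
thr0.r0=1 thr1.r0=1 thr2.r0=0
thr0.r0=1 thr1.r0=1 thr2.r0=1
thr0.r0=1 thr1.r0=2 thr2.r0=0
thr0.r0=1 thr1.r0=2 thr2.r0=1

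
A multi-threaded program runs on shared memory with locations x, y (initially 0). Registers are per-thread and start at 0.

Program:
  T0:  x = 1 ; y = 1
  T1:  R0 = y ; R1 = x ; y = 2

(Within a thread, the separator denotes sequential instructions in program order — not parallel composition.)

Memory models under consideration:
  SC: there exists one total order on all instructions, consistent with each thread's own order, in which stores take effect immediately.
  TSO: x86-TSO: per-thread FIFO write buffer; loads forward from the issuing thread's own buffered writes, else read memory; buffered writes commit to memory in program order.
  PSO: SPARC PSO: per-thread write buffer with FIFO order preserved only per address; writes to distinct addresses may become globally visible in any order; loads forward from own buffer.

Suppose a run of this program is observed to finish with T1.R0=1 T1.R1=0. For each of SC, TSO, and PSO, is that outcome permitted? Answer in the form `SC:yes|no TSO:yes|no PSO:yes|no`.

outcome vector order: (T1.R0,T1.R1)
under SC → 0/0 0/1 1/1
under TSO → 0/0 0/1 1/1
under PSO → 0/0 0/1 1/0 1/1
target 1/0 ∈ {PSO}

SC:no TSO:no PSO:yes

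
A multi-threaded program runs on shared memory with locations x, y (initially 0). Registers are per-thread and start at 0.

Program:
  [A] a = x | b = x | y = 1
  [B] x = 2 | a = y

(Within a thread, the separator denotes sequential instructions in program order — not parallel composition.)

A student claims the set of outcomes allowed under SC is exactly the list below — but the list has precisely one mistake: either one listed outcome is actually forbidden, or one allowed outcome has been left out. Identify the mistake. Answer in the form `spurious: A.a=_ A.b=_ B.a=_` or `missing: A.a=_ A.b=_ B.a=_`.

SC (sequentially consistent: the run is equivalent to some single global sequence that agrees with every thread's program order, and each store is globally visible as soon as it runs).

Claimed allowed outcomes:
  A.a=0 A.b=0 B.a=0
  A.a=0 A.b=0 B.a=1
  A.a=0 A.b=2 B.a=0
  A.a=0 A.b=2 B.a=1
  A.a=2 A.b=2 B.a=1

outcome vector order: (A.a,A.b,B.a)
SC (6): 000 001 020 021 220 221
SC∖claimed = {220}

missing: A.a=2 A.b=2 B.a=0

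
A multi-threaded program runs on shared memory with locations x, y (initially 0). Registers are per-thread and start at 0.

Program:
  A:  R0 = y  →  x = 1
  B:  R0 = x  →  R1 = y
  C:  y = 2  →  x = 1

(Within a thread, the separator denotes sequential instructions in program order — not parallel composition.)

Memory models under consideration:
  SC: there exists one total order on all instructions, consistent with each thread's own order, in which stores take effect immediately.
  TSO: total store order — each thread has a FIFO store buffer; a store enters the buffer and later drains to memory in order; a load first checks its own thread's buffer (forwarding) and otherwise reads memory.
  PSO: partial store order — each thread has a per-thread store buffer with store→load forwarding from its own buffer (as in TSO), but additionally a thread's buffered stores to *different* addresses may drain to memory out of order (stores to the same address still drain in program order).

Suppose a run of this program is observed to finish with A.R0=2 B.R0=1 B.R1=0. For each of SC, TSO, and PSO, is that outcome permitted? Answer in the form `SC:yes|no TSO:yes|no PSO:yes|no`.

outcome vector order: (A.R0,B.R0,B.R1)
[SC] allowed = {<0 0 0> <0 0 2> <0 1 0> <0 1 2> <2 0 0> <2 0 2> <2 1 2>}
[TSO] allowed = {<0 0 0> <0 0 2> <0 1 0> <0 1 2> <2 0 0> <2 0 2> <2 1 2>}
[PSO] allowed = {<0 0 0> <0 0 2> <0 1 0> <0 1 2> <2 0 0> <2 0 2> <2 1 0> <2 1 2>}
target <2 1 0> ∈ {PSO}

SC:no TSO:no PSO:yes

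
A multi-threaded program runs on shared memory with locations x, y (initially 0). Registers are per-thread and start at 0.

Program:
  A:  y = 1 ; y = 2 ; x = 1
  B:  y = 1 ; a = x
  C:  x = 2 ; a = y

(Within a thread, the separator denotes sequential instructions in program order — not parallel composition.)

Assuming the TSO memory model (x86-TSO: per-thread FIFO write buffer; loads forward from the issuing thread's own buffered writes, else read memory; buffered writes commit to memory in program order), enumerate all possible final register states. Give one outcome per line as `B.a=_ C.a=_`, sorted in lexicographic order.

outcome vector order: (B.a,C.a)
|TSO outcomes| = 9

B.a=0 C.a=0
B.a=0 C.a=1
B.a=0 C.a=2
B.a=1 C.a=0
B.a=1 C.a=1
B.a=1 C.a=2
B.a=2 C.a=0
B.a=2 C.a=1
B.a=2 C.a=2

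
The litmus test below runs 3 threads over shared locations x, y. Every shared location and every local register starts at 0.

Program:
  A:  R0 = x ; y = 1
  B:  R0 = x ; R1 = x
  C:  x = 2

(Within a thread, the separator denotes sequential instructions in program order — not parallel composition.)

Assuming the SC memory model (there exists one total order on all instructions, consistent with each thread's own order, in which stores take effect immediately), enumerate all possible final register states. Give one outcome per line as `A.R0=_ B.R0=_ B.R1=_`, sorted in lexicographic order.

A.R0=0 B.R0=0 B.R1=0
A.R0=0 B.R0=0 B.R1=2
A.R0=0 B.R0=2 B.R1=2
A.R0=2 B.R0=0 B.R1=0
A.R0=2 B.R0=0 B.R1=2
A.R0=2 B.R0=2 B.R1=2

outcome vector order: (A.R0,B.R0,B.R1)
|SC outcomes| = 6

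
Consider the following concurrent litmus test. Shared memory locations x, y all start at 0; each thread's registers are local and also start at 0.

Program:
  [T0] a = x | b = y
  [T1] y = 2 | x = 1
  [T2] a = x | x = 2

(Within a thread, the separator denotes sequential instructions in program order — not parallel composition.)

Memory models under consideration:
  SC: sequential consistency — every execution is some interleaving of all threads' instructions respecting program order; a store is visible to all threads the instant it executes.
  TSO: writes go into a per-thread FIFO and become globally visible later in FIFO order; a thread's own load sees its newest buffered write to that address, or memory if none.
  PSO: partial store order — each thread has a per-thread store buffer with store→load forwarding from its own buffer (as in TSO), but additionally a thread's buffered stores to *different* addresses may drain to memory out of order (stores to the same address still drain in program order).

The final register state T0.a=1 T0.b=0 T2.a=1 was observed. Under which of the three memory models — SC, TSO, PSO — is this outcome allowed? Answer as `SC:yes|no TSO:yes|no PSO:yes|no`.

outcome vector order: (T0.a,T0.b,T2.a)
SC (9): 0/0/0, 0/0/1, 0/2/0, 0/2/1, 1/2/0, 1/2/1, 2/0/0, 2/2/0, 2/2/1
TSO (9): 0/0/0, 0/0/1, 0/2/0, 0/2/1, 1/2/0, 1/2/1, 2/0/0, 2/2/0, 2/2/1
PSO (12): 0/0/0, 0/0/1, 0/2/0, 0/2/1, 1/0/0, 1/0/1, 1/2/0, 1/2/1, 2/0/0, 2/0/1, 2/2/0, 2/2/1
target 1/0/1 ∈ {PSO}

SC:no TSO:no PSO:yes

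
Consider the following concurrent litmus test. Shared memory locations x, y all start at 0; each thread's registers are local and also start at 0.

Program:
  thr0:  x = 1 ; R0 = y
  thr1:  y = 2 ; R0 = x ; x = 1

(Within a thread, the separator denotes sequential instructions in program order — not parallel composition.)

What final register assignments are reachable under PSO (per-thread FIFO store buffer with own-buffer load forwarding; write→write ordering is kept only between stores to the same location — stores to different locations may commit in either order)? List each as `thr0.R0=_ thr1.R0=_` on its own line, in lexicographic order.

outcome vector order: (thr0.R0,thr1.R0)
|PSO outcomes| = 4

thr0.R0=0 thr1.R0=0
thr0.R0=0 thr1.R0=1
thr0.R0=2 thr1.R0=0
thr0.R0=2 thr1.R0=1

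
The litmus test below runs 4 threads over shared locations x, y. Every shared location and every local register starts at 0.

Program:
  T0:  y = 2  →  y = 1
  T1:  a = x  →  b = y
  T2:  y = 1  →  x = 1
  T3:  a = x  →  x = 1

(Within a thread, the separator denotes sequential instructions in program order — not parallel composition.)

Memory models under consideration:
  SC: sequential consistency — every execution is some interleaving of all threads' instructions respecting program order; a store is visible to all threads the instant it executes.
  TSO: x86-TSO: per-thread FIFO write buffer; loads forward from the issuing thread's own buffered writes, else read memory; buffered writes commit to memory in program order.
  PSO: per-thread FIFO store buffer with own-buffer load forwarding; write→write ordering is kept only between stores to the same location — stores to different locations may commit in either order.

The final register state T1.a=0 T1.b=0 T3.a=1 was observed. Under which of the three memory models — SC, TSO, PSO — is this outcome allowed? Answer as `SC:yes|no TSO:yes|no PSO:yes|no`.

outcome vector order: (T1.a,T1.b,T3.a)
SC: 11 outcomes — {(0,0,0); (0,0,1); (0,1,0); (0,1,1); (0,2,0); (0,2,1); (1,0,0); (1,1,0); (1,1,1); (1,2,0); (1,2,1)}
TSO: 11 outcomes — {(0,0,0); (0,0,1); (0,1,0); (0,1,1); (0,2,0); (0,2,1); (1,0,0); (1,1,0); (1,1,1); (1,2,0); (1,2,1)}
PSO: 12 outcomes — {(0,0,0); (0,0,1); (0,1,0); (0,1,1); (0,2,0); (0,2,1); (1,0,0); (1,0,1); (1,1,0); (1,1,1); (1,2,0); (1,2,1)}
target (0,0,1) ∈ {SC,TSO,PSO}

SC:yes TSO:yes PSO:yes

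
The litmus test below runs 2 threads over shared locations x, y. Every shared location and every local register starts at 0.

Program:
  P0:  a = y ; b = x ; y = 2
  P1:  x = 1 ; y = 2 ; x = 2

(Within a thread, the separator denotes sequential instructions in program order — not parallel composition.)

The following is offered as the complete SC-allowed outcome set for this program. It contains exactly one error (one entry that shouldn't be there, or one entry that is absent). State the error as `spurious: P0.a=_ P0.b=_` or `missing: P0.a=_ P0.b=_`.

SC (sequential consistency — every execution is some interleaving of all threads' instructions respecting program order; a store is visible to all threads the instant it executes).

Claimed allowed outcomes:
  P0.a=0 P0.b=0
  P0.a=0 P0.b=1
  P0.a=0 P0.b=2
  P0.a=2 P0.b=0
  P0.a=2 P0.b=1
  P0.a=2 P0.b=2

outcome vector order: (P0.a,P0.b)
SC: 5 outcomes — {00, 01, 02, 21, 22}
claimed∖SC = {20}

spurious: P0.a=2 P0.b=0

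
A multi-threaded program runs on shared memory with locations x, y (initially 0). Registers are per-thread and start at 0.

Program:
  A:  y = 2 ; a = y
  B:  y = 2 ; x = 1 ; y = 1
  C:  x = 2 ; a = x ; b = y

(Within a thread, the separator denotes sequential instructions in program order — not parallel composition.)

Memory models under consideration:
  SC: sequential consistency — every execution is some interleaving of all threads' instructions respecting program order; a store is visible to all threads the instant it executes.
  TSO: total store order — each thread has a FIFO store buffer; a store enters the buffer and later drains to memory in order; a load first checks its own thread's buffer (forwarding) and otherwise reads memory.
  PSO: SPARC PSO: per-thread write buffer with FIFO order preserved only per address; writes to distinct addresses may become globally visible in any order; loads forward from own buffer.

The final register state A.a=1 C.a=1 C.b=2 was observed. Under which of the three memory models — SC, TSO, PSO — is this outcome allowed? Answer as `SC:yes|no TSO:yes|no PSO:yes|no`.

SC:yes TSO:yes PSO:yes

outcome vector order: (A.a,C.a,C.b)
SC: 10 outcomes — {1/1/1 1/1/2 1/2/0 1/2/1 1/2/2 2/1/1 2/1/2 2/2/0 2/2/1 2/2/2}
TSO: 10 outcomes — {1/1/1 1/1/2 1/2/0 1/2/1 1/2/2 2/1/1 2/1/2 2/2/0 2/2/1 2/2/2}
PSO: 12 outcomes — {1/1/0 1/1/1 1/1/2 1/2/0 1/2/1 1/2/2 2/1/0 2/1/1 2/1/2 2/2/0 2/2/1 2/2/2}
target 1/1/2 ∈ {SC,TSO,PSO}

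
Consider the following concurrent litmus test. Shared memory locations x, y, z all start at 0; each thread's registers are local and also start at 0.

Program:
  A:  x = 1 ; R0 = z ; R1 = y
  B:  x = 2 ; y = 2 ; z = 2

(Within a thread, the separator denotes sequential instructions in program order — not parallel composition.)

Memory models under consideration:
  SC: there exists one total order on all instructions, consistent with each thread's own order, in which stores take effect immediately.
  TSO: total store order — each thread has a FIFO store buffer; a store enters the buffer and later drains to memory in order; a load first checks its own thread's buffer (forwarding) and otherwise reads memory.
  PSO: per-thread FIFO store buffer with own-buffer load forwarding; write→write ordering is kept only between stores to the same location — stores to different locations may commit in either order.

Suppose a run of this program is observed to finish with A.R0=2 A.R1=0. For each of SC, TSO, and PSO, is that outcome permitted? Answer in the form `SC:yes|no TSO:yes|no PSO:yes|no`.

outcome vector order: (A.R0,A.R1)
SC: 3 outcomes — {00; 02; 22}
TSO: 3 outcomes — {00; 02; 22}
PSO: 4 outcomes — {00; 02; 20; 22}
target 20 ∈ {PSO}

SC:no TSO:no PSO:yes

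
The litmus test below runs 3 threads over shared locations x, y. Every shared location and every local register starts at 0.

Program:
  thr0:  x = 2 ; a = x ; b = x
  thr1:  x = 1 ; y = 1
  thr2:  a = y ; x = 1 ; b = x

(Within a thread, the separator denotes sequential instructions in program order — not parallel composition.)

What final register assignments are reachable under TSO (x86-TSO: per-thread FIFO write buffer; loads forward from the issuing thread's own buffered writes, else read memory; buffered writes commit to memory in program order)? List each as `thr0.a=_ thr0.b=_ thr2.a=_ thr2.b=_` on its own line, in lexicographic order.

thr0.a=1 thr0.b=1 thr2.a=0 thr2.b=1
thr0.a=1 thr0.b=1 thr2.a=0 thr2.b=2
thr0.a=1 thr0.b=1 thr2.a=1 thr2.b=1
thr0.a=2 thr0.b=1 thr2.a=0 thr2.b=1
thr0.a=2 thr0.b=1 thr2.a=0 thr2.b=2
thr0.a=2 thr0.b=1 thr2.a=1 thr2.b=1
thr0.a=2 thr0.b=2 thr2.a=0 thr2.b=1
thr0.a=2 thr0.b=2 thr2.a=0 thr2.b=2
thr0.a=2 thr0.b=2 thr2.a=1 thr2.b=1
thr0.a=2 thr0.b=2 thr2.a=1 thr2.b=2

outcome vector order: (thr0.a,thr0.b,thr2.a,thr2.b)
|TSO outcomes| = 10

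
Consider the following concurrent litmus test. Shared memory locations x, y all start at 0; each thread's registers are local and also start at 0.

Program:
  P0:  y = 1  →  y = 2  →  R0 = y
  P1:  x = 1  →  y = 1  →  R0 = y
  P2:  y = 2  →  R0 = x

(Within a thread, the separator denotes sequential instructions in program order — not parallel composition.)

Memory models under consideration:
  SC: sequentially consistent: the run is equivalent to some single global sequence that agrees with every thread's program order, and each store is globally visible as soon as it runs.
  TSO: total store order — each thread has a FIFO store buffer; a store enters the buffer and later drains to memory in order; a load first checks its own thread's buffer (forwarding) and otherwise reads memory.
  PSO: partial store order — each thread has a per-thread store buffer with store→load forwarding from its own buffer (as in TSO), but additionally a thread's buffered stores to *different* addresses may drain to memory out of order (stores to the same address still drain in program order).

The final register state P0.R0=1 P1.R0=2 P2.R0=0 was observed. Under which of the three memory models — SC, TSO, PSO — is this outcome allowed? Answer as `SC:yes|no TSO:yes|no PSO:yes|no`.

outcome vector order: (P0.R0,P1.R0,P2.R0)
[SC] allowed = {<1 1 0> <1 1 1> <1 2 1> <2 1 0> <2 1 1> <2 2 0> <2 2 1>}
[TSO] allowed = {<1 1 0> <1 1 1> <1 2 0> <1 2 1> <2 1 0> <2 1 1> <2 2 0> <2 2 1>}
[PSO] allowed = {<1 1 0> <1 1 1> <1 2 0> <1 2 1> <2 1 0> <2 1 1> <2 2 0> <2 2 1>}
target <1 2 0> ∈ {TSO,PSO}

SC:no TSO:yes PSO:yes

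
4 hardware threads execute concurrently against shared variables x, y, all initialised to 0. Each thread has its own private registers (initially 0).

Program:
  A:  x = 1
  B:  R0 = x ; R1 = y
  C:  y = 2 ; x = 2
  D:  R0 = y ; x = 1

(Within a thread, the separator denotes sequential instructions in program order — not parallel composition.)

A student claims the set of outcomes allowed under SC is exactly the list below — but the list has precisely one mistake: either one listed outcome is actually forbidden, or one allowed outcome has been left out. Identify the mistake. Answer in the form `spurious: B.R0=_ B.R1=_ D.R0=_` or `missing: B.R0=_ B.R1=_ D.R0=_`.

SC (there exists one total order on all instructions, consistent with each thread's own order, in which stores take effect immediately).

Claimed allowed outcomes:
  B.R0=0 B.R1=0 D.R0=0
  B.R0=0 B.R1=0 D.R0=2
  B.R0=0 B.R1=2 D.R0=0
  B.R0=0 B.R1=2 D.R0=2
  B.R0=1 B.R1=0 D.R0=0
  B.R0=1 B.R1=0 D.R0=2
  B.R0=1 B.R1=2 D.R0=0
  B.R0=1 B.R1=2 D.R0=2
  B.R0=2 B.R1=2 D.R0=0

outcome vector order: (B.R0,B.R1,D.R0)
under SC → 0/0/0; 0/0/2; 0/2/0; 0/2/2; 1/0/0; 1/0/2; 1/2/0; 1/2/2; 2/2/0; 2/2/2
SC∖claimed = {2/2/2}

missing: B.R0=2 B.R1=2 D.R0=2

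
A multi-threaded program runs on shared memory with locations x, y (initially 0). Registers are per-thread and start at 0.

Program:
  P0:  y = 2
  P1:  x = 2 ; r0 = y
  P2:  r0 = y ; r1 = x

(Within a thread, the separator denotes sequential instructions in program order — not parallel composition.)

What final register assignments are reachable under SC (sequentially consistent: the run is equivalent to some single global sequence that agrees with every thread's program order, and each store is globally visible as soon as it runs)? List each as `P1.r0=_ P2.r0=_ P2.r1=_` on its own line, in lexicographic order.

P1.r0=0 P2.r0=0 P2.r1=0
P1.r0=0 P2.r0=0 P2.r1=2
P1.r0=0 P2.r0=2 P2.r1=2
P1.r0=2 P2.r0=0 P2.r1=0
P1.r0=2 P2.r0=0 P2.r1=2
P1.r0=2 P2.r0=2 P2.r1=0
P1.r0=2 P2.r0=2 P2.r1=2

outcome vector order: (P1.r0,P2.r0,P2.r1)
|SC outcomes| = 7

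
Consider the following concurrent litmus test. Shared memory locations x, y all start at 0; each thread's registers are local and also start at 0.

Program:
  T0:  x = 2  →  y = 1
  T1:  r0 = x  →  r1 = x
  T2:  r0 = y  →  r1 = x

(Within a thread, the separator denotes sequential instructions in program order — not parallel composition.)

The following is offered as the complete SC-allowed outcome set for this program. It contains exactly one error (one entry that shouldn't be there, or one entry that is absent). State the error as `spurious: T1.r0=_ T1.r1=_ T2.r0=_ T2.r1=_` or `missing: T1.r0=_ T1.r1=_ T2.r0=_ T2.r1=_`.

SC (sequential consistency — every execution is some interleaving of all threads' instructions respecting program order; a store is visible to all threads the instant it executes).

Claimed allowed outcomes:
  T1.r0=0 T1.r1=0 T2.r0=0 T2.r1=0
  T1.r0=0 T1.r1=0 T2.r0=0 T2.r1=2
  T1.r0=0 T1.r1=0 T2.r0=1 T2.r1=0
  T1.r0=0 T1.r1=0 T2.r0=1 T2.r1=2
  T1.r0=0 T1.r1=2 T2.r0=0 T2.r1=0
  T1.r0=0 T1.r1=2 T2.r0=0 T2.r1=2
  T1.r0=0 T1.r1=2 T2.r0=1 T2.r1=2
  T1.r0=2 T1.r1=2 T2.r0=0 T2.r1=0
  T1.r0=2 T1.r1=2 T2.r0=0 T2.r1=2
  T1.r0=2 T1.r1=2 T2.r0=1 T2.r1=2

spurious: T1.r0=0 T1.r1=0 T2.r0=1 T2.r1=0

outcome vector order: (T1.r0,T1.r1,T2.r0,T2.r1)
SC (9): (0,0,0,0); (0,0,0,2); (0,0,1,2); (0,2,0,0); (0,2,0,2); (0,2,1,2); (2,2,0,0); (2,2,0,2); (2,2,1,2)
claimed∖SC = {(0,0,1,0)}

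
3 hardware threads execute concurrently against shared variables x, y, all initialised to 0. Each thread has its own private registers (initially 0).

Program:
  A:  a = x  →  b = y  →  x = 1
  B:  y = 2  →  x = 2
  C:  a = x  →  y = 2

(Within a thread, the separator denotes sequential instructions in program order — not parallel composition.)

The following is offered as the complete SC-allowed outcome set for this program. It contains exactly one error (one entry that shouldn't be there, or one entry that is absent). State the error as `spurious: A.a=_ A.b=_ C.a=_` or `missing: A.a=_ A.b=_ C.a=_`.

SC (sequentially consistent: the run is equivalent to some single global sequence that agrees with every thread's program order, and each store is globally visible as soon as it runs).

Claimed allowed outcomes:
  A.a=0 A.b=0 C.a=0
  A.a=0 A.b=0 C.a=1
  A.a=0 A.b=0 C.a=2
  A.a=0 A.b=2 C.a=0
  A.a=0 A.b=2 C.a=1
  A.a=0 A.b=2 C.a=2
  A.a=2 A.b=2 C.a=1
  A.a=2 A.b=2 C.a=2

outcome vector order: (A.a,A.b,C.a)
SC: 9 outcomes — {(0,0,0) (0,0,1) (0,0,2) (0,2,0) (0,2,1) (0,2,2) (2,2,0) (2,2,1) (2,2,2)}
SC∖claimed = {(2,2,0)}

missing: A.a=2 A.b=2 C.a=0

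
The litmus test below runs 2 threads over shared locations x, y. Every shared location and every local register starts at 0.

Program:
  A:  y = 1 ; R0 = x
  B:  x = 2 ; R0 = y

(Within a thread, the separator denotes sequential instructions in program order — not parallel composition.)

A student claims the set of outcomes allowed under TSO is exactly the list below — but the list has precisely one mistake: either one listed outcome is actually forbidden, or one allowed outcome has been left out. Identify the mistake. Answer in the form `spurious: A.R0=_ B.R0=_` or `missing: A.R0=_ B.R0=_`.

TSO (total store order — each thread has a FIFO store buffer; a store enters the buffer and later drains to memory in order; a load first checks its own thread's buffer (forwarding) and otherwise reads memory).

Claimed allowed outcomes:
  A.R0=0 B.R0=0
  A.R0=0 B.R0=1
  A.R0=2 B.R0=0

missing: A.R0=2 B.R0=1

outcome vector order: (A.R0,B.R0)
under TSO → 0/0; 0/1; 2/0; 2/1
TSO∖claimed = {2/1}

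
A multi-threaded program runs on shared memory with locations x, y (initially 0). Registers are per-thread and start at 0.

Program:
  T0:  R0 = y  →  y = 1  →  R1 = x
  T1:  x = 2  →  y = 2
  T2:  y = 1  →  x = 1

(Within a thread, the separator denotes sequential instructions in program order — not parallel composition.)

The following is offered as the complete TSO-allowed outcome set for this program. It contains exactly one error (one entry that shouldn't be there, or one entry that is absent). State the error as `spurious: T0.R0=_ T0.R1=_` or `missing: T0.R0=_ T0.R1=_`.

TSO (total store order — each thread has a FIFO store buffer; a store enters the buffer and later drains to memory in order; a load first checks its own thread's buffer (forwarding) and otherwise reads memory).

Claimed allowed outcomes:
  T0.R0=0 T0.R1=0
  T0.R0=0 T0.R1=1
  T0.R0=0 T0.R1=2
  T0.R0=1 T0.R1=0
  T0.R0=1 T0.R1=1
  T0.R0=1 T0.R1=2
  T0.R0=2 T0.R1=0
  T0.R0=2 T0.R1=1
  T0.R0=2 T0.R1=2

spurious: T0.R0=2 T0.R1=0

outcome vector order: (T0.R0,T0.R1)
TSO (8): 0/0 0/1 0/2 1/0 1/1 1/2 2/1 2/2
claimed∖TSO = {2/0}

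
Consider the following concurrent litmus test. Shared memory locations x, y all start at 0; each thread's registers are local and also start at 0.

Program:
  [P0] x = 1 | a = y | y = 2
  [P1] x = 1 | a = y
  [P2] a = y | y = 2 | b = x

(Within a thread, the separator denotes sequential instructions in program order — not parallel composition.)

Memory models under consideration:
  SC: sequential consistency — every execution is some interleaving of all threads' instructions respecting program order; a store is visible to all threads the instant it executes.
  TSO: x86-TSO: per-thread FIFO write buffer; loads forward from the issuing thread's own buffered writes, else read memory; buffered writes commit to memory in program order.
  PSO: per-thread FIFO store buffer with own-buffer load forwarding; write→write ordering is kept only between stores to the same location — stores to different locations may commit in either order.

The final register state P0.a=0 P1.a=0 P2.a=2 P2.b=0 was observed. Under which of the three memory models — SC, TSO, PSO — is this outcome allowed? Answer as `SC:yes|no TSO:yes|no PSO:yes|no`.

SC:no TSO:no PSO:yes

outcome vector order: (P0.a,P1.a,P2.a,P2.b)
under SC → <0 0 0 1>; <0 0 2 1>; <0 2 0 1>; <0 2 2 1>; <2 0 0 1>; <2 2 0 0>; <2 2 0 1>
under TSO → <0 0 0 0>; <0 0 0 1>; <0 0 2 1>; <0 2 0 0>; <0 2 0 1>; <0 2 2 1>; <2 0 0 0>; <2 0 0 1>; <2 2 0 0>; <2 2 0 1>
under PSO → <0 0 0 0>; <0 0 0 1>; <0 0 2 0>; <0 0 2 1>; <0 2 0 0>; <0 2 0 1>; <0 2 2 0>; <0 2 2 1>; <2 0 0 0>; <2 0 0 1>; <2 2 0 0>; <2 2 0 1>
target <0 0 2 0> ∈ {PSO}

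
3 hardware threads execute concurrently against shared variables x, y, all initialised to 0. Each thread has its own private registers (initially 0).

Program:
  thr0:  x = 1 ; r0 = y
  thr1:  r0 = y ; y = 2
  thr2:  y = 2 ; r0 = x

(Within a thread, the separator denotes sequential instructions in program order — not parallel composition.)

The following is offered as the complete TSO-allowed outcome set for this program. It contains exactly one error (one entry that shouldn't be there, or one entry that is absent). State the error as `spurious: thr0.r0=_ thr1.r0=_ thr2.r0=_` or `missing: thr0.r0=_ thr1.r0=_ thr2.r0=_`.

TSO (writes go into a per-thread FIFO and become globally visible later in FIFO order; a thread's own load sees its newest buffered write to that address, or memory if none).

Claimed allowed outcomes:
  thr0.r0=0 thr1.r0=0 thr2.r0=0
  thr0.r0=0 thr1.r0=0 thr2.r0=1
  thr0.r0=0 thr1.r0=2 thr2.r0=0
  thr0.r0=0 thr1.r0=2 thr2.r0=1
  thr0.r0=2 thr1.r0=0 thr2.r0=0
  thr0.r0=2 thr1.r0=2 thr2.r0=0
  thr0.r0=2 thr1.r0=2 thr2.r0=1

outcome vector order: (thr0.r0,thr1.r0,thr2.r0)
under TSO → 0/0/0 0/0/1 0/2/0 0/2/1 2/0/0 2/0/1 2/2/0 2/2/1
TSO∖claimed = {2/0/1}

missing: thr0.r0=2 thr1.r0=0 thr2.r0=1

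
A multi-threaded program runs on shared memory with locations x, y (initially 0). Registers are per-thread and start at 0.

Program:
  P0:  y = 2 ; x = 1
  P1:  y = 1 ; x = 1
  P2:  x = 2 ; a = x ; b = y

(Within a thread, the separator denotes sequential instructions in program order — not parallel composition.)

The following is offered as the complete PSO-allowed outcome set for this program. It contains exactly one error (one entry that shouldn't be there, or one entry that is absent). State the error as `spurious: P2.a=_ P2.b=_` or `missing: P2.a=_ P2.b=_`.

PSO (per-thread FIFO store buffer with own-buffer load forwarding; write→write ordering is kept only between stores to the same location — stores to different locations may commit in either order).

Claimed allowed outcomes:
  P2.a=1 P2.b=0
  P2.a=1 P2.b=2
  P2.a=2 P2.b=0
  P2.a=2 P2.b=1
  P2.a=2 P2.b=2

outcome vector order: (P2.a,P2.b)
PSO: 6 outcomes — {10, 11, 12, 20, 21, 22}
PSO∖claimed = {11}

missing: P2.a=1 P2.b=1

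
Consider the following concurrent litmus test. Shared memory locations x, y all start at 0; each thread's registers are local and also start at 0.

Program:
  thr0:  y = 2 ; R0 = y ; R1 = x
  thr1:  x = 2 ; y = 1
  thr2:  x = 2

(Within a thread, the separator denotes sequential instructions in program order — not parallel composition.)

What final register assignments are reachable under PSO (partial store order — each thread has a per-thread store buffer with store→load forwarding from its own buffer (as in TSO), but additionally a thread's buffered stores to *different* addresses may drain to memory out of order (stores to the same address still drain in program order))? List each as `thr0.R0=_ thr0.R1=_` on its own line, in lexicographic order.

outcome vector order: (thr0.R0,thr0.R1)
|PSO outcomes| = 4

thr0.R0=1 thr0.R1=0
thr0.R0=1 thr0.R1=2
thr0.R0=2 thr0.R1=0
thr0.R0=2 thr0.R1=2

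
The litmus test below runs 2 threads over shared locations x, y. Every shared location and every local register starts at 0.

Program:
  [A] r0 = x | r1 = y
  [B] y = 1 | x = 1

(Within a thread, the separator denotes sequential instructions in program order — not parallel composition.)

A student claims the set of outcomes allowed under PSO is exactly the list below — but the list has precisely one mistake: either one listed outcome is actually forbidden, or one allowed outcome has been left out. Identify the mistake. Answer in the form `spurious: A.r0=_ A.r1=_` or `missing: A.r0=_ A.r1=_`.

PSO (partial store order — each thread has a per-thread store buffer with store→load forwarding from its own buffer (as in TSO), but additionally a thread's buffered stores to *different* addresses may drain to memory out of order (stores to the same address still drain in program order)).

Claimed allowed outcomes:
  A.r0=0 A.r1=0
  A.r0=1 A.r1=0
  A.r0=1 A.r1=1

outcome vector order: (A.r0,A.r1)
PSO: 4 outcomes — {00; 01; 10; 11}
PSO∖claimed = {01}

missing: A.r0=0 A.r1=1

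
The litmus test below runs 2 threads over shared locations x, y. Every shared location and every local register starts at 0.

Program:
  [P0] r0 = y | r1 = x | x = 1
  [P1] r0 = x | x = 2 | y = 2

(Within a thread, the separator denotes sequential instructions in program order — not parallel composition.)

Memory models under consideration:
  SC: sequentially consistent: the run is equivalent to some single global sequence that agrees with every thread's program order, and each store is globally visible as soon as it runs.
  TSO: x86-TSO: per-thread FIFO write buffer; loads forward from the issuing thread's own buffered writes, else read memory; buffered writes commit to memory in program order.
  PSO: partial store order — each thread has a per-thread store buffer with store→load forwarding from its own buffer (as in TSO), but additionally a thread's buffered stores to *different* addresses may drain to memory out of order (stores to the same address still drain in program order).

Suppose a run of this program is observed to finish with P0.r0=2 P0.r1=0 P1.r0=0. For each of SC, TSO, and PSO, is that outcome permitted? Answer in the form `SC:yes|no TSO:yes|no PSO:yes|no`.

SC:no TSO:no PSO:yes

outcome vector order: (P0.r0,P0.r1,P1.r0)
SC: 4 outcomes — {000; 001; 020; 220}
TSO: 4 outcomes — {000; 001; 020; 220}
PSO: 5 outcomes — {000; 001; 020; 200; 220}
target 200 ∈ {PSO}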